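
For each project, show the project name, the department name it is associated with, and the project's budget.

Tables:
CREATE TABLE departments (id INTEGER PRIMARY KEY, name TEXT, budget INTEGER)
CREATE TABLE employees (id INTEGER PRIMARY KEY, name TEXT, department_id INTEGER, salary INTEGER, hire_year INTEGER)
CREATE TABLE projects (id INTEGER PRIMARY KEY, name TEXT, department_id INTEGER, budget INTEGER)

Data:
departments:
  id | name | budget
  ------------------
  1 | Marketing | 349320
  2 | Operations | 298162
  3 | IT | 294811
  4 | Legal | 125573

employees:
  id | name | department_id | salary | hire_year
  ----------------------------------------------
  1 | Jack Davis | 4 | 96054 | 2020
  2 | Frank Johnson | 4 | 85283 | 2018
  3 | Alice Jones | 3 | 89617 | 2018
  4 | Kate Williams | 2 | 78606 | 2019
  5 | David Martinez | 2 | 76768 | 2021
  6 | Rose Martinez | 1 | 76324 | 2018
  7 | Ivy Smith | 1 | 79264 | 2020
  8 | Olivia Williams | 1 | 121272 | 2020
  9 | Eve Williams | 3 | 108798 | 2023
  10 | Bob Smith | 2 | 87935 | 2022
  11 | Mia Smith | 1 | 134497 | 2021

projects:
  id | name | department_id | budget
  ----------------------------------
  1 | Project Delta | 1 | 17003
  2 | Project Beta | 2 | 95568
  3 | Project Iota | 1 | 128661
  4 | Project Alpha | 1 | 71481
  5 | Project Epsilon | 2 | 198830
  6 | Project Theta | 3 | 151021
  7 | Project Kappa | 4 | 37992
SELECT c.name, p.name AS department, c.budget FROM projects c JOIN departments p ON c.department_id = p.id

Execution result:
name | department | budget
Project Delta | Marketing | 17003
Project Beta | Operations | 95568
Project Iota | Marketing | 128661
Project Alpha | Marketing | 71481
Project Epsilon | Operations | 198830
Project Theta | IT | 151021
Project Kappa | Legal | 37992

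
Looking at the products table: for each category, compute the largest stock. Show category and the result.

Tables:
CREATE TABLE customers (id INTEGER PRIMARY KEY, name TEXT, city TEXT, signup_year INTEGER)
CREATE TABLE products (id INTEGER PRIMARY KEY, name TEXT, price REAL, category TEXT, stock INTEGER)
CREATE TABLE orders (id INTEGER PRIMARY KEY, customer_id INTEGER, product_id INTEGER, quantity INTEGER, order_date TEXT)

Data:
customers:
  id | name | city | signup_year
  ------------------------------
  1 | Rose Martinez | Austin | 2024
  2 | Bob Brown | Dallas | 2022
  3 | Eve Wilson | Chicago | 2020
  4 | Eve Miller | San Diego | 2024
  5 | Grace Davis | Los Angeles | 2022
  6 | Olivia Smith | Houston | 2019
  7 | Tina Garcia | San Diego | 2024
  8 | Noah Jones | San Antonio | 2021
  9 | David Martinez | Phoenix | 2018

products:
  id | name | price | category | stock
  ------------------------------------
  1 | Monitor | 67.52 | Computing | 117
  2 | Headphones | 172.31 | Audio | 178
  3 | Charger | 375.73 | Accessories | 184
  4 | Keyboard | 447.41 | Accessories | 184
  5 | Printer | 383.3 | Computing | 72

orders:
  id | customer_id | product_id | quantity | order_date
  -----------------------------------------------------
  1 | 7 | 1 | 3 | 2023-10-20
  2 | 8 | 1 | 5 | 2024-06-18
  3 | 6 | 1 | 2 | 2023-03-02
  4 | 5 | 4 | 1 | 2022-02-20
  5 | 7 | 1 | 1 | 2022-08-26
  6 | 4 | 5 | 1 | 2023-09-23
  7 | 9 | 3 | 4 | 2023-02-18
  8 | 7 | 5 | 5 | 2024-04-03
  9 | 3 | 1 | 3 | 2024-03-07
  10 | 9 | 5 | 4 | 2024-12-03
SELECT category, MAX(stock) AS max_stock FROM products GROUP BY category

Execution result:
category | max_stock
Accessories | 184
Audio | 178
Computing | 117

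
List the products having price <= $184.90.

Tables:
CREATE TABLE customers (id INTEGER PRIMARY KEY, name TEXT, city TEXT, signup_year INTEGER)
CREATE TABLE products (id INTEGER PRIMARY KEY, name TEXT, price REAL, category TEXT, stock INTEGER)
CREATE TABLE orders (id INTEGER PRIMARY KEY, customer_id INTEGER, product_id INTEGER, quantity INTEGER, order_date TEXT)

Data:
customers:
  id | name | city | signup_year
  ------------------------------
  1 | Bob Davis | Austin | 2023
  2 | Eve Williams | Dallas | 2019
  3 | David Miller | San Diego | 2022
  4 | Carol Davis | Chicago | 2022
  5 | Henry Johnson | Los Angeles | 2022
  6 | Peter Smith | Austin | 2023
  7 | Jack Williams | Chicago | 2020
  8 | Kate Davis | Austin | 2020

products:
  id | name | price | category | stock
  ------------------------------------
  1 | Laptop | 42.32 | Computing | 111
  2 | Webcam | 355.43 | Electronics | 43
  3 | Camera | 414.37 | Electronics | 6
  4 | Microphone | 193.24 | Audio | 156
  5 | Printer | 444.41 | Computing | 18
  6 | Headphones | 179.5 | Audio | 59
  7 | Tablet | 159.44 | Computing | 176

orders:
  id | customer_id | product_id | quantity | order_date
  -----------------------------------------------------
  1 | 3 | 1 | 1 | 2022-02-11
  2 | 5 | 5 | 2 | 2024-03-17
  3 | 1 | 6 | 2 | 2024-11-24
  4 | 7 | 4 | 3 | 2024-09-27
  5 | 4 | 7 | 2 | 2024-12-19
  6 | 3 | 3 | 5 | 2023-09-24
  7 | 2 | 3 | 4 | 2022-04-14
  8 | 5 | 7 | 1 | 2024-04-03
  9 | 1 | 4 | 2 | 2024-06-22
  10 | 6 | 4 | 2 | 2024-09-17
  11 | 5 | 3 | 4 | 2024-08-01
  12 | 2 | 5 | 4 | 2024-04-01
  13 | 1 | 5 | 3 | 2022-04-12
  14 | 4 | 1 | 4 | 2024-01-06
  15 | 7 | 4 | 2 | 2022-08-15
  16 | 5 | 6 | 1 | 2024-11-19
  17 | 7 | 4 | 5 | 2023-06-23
SELECT name, price FROM products WHERE price <= 184.9

Execution result:
name | price
Laptop | 42.32
Headphones | 179.50
Tablet | 159.44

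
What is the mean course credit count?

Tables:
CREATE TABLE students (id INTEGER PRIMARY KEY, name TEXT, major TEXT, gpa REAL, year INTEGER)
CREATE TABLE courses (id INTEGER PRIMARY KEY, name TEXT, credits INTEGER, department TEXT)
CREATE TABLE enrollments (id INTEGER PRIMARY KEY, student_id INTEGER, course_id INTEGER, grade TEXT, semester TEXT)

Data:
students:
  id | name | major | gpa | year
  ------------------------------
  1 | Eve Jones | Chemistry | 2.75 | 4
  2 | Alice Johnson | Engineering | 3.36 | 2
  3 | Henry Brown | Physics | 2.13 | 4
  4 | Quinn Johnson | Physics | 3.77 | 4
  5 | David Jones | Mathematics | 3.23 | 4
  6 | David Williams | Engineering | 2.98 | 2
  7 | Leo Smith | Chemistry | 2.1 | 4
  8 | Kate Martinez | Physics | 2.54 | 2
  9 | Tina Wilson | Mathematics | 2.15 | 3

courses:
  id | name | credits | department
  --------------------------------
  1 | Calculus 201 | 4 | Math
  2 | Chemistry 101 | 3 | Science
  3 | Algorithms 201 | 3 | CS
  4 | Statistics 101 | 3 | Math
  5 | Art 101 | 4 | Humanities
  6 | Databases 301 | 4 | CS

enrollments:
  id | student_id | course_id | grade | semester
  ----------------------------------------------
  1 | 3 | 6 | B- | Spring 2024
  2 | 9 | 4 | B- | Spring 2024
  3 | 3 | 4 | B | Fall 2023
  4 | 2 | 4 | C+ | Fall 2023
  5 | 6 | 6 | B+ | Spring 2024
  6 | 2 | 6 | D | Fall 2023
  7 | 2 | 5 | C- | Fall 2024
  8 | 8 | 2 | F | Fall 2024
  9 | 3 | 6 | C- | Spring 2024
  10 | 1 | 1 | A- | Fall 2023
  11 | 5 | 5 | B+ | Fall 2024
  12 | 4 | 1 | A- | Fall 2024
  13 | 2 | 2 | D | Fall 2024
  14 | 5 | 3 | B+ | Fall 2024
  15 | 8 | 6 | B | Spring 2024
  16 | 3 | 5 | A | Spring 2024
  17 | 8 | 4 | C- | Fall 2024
SELECT AVG(credits) FROM courses

Execution result:
3.50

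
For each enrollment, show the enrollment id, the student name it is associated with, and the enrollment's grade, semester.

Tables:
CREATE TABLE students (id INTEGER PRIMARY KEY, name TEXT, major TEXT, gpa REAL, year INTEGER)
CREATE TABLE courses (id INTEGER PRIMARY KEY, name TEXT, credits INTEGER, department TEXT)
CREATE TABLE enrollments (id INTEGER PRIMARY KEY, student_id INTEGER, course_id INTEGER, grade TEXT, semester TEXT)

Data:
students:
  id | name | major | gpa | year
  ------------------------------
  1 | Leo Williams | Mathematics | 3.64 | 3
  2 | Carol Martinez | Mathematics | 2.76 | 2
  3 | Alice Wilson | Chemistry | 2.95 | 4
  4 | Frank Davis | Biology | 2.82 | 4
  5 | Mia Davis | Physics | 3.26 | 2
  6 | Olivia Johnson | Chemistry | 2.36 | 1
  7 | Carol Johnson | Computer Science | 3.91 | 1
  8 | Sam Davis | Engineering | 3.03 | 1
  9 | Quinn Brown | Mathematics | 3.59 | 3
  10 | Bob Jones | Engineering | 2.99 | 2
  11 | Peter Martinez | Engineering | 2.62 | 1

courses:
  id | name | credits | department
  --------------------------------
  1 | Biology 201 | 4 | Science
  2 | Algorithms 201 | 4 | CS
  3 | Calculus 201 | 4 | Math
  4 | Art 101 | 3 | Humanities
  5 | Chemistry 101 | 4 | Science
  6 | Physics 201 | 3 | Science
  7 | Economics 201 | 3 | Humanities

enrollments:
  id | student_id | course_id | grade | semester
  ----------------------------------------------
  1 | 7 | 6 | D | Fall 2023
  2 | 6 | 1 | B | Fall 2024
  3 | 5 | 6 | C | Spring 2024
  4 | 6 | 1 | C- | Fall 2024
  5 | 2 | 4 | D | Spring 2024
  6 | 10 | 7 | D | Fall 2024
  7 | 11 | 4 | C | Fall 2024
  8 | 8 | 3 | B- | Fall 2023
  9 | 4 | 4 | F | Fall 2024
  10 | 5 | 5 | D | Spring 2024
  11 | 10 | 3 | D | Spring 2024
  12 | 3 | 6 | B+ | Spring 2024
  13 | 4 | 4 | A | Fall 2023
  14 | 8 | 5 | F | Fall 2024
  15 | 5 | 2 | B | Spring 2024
SELECT c.id, p.name AS student, c.grade, c.semester FROM enrollments c JOIN students p ON c.student_id = p.id

Execution result:
id | student | grade | semester
1 | Carol Johnson | D | Fall 2023
2 | Olivia Johnson | B | Fall 2024
3 | Mia Davis | C | Spring 2024
4 | Olivia Johnson | C- | Fall 2024
5 | Carol Martinez | D | Spring 2024
6 | Bob Jones | D | Fall 2024
7 | Peter Martinez | C | Fall 2024
8 | Sam Davis | B- | Fall 2023
9 | Frank Davis | F | Fall 2024
10 | Mia Davis | D | Spring 2024
11 | Bob Jones | D | Spring 2024
12 | Alice Wilson | B+ | Spring 2024
13 | Frank Davis | A | Fall 2023
14 | Sam Davis | F | Fall 2024
15 | Mia Davis | B | Spring 2024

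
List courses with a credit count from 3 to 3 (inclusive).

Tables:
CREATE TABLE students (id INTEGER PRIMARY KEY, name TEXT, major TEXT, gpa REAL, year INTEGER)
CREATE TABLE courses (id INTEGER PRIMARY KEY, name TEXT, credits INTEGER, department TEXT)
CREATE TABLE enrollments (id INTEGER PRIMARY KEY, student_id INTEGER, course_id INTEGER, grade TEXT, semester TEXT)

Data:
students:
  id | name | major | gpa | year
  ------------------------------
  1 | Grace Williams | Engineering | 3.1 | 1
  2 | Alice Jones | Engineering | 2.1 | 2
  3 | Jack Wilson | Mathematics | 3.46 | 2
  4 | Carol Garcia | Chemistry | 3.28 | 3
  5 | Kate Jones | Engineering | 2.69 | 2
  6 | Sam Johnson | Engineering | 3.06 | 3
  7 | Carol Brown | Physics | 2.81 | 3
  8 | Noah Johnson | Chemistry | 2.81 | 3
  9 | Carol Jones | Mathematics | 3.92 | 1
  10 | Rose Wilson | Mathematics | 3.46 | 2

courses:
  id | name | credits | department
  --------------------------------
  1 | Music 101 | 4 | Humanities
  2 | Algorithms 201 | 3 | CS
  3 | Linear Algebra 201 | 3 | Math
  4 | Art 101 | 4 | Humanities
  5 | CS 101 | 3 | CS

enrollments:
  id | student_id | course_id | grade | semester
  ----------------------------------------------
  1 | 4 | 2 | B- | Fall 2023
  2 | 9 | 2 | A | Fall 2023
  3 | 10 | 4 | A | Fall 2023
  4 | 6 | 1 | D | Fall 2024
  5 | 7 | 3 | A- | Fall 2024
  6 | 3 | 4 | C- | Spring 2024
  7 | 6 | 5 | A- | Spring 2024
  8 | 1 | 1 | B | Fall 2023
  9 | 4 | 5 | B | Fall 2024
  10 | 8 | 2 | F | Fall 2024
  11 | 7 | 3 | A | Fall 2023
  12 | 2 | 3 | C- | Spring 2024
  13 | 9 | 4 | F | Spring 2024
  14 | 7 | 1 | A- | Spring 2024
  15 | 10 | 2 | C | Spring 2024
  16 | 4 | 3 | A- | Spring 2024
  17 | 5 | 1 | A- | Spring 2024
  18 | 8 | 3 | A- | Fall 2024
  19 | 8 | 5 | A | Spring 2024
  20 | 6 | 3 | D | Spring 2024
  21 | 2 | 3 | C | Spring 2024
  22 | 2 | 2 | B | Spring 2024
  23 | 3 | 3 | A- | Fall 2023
SELECT name, credits FROM courses WHERE credits BETWEEN 3 AND 3

Execution result:
name | credits
Algorithms 201 | 3
Linear Algebra 201 | 3
CS 101 | 3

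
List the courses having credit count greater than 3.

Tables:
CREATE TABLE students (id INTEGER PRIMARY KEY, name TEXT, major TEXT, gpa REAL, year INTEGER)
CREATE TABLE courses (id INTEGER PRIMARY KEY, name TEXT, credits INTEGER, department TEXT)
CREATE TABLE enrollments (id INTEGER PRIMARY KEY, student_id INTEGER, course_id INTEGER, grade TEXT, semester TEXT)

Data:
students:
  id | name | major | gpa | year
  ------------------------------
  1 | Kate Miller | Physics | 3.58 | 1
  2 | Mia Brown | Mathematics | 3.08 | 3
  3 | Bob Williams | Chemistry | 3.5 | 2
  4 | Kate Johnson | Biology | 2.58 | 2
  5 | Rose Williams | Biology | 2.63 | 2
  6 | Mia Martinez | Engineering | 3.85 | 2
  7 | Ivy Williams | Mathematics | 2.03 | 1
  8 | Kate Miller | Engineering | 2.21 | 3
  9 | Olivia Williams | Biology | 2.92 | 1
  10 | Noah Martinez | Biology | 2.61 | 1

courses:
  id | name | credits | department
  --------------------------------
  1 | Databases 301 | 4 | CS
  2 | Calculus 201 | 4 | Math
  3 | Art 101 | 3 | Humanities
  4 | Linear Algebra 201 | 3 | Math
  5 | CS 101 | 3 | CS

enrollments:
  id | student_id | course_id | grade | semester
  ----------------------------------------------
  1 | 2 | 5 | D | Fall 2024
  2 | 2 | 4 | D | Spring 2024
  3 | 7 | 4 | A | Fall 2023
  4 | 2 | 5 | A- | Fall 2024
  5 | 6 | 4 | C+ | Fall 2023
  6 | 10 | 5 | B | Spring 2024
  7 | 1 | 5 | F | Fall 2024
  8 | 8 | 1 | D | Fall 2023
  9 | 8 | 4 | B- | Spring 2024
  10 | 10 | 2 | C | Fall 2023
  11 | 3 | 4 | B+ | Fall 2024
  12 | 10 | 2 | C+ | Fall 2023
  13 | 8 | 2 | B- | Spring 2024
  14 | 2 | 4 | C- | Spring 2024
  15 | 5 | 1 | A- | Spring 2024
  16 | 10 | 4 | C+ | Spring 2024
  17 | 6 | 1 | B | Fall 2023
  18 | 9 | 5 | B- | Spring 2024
SELECT name, credits FROM courses WHERE credits > 3

Execution result:
name | credits
Databases 301 | 4
Calculus 201 | 4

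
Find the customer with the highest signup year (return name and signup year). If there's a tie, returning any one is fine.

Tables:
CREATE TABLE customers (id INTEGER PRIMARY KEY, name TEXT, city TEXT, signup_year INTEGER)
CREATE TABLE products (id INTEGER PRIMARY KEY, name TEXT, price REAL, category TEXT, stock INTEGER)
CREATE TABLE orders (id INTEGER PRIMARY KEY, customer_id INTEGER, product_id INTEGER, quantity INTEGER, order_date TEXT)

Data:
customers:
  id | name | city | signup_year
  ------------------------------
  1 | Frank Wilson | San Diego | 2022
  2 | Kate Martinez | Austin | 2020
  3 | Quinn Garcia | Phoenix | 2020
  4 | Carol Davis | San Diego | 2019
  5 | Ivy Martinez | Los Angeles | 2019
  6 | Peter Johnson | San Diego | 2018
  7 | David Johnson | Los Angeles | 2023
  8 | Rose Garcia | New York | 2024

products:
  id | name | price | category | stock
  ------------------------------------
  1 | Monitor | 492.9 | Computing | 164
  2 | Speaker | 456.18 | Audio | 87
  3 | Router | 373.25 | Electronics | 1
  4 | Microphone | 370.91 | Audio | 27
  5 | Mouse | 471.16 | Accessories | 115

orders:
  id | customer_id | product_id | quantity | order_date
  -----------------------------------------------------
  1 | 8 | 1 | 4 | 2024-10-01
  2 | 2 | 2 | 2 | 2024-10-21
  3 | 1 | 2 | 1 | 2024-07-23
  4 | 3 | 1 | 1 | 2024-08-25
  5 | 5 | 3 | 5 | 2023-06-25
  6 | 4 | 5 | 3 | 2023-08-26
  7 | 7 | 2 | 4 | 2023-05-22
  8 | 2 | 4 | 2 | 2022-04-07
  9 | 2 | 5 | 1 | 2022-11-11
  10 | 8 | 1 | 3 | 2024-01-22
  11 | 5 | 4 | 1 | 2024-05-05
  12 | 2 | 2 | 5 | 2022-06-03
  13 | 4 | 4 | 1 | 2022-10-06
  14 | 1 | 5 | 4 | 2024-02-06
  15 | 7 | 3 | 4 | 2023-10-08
SELECT name, signup_year FROM customers ORDER BY signup_year DESC LIMIT 1

Execution result:
name | signup_year
Rose Garcia | 2024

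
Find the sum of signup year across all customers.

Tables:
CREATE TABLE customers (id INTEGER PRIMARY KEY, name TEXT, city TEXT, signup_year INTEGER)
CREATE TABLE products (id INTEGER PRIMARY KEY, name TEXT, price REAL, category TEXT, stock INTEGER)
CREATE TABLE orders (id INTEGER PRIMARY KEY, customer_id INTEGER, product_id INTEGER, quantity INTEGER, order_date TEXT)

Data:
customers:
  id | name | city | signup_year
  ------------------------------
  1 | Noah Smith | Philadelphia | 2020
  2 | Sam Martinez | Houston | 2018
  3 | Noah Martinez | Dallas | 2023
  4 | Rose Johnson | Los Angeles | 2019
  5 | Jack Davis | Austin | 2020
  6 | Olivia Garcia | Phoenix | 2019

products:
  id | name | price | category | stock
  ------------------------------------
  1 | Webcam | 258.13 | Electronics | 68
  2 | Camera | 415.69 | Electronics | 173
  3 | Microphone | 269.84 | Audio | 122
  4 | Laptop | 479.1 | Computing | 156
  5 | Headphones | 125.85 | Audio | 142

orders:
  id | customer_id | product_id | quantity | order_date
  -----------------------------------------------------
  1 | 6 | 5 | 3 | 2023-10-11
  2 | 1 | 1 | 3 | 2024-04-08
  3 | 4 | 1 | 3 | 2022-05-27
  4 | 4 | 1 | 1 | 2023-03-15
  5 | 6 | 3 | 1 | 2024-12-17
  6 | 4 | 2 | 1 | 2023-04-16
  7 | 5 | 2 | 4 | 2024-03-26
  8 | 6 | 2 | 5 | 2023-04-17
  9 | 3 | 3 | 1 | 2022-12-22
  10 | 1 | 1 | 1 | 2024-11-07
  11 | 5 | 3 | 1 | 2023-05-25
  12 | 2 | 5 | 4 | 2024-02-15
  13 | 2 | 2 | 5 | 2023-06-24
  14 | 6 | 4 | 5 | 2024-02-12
SELECT SUM(signup_year) FROM customers

Execution result:
12119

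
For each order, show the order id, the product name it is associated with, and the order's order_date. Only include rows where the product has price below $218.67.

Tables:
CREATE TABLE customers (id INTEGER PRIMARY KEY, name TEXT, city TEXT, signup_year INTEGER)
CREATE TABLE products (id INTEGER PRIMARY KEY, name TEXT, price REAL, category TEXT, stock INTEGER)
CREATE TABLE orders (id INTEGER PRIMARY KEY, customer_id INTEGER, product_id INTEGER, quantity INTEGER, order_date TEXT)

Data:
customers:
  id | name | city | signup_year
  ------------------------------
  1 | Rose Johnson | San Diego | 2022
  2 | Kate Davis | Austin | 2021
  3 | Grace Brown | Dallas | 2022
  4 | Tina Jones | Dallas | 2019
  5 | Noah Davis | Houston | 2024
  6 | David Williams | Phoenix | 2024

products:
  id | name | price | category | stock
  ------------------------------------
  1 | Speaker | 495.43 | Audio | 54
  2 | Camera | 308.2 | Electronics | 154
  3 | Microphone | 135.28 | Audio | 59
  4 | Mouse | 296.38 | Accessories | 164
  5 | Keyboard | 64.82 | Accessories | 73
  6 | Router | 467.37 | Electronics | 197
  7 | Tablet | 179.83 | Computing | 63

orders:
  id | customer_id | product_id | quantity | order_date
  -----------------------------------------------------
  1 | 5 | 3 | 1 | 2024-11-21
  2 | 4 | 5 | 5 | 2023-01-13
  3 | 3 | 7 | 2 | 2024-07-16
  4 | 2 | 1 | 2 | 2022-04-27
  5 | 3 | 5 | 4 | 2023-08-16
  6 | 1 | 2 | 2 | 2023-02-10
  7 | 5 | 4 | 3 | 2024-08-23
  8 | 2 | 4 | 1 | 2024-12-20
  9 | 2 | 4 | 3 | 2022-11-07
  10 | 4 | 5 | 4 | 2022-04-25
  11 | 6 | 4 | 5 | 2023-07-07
SELECT c.id, p.name AS product, c.order_date FROM orders c JOIN products p ON c.product_id = p.id WHERE p.price < 218.67

Execution result:
id | product | order_date
1 | Microphone | 2024-11-21
2 | Keyboard | 2023-01-13
3 | Tablet | 2024-07-16
5 | Keyboard | 2023-08-16
10 | Keyboard | 2022-04-25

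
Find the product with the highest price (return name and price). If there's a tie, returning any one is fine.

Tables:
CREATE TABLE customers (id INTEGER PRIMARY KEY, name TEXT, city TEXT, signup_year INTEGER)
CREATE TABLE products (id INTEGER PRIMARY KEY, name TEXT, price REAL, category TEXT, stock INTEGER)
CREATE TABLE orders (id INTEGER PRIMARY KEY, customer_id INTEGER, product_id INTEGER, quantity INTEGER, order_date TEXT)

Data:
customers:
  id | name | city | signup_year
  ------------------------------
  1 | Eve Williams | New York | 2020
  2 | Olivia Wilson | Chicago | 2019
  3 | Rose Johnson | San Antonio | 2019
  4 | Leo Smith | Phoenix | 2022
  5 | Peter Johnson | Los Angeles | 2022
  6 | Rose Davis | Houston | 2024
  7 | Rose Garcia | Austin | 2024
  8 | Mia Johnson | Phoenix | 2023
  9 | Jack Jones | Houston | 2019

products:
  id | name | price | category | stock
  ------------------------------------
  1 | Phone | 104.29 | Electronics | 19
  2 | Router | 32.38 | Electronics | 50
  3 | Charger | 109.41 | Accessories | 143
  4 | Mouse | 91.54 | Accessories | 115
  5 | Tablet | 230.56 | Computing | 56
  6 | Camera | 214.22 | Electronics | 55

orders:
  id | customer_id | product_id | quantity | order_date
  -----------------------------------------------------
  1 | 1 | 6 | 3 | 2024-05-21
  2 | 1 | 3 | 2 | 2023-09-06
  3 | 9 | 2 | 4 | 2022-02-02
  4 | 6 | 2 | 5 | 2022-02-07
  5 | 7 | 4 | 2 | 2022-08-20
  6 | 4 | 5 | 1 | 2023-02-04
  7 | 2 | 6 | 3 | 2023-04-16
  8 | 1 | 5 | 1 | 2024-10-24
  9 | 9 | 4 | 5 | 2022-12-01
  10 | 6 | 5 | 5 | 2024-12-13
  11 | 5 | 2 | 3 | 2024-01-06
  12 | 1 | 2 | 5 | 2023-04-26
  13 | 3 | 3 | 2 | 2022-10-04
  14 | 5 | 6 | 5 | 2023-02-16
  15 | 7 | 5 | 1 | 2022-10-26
SELECT name, price FROM products ORDER BY price DESC LIMIT 1

Execution result:
name | price
Tablet | 230.56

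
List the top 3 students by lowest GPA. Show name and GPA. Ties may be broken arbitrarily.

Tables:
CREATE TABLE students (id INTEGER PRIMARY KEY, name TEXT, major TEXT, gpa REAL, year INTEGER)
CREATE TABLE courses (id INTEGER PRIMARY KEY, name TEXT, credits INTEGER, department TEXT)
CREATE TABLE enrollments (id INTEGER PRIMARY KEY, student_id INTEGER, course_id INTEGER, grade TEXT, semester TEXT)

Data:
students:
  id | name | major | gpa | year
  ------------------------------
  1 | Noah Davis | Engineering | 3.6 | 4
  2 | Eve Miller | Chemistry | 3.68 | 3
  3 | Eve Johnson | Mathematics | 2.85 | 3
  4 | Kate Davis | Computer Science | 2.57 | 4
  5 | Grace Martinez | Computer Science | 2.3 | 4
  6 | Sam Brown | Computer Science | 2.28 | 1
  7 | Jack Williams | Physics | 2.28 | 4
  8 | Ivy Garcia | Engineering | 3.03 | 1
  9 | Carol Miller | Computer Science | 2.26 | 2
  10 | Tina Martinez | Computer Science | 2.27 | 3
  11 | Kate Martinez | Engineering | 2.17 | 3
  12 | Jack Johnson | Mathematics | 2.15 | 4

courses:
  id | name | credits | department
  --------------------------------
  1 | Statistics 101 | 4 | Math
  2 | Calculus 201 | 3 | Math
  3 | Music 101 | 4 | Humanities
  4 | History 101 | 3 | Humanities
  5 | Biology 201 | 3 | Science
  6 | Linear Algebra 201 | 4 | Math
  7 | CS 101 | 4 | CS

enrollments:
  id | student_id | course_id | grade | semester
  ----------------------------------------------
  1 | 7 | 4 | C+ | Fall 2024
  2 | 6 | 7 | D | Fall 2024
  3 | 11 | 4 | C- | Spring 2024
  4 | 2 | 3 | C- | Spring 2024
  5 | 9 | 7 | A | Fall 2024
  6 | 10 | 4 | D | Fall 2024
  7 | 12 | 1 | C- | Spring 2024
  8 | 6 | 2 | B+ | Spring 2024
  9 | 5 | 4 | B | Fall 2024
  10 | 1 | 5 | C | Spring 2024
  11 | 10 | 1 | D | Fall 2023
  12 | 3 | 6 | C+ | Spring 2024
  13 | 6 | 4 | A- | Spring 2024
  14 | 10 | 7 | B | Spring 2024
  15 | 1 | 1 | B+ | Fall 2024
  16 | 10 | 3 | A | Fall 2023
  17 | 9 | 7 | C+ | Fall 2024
SELECT name, gpa FROM students ORDER BY gpa ASC LIMIT 3

Execution result:
name | gpa
Jack Johnson | 2.15
Kate Martinez | 2.17
Carol Miller | 2.26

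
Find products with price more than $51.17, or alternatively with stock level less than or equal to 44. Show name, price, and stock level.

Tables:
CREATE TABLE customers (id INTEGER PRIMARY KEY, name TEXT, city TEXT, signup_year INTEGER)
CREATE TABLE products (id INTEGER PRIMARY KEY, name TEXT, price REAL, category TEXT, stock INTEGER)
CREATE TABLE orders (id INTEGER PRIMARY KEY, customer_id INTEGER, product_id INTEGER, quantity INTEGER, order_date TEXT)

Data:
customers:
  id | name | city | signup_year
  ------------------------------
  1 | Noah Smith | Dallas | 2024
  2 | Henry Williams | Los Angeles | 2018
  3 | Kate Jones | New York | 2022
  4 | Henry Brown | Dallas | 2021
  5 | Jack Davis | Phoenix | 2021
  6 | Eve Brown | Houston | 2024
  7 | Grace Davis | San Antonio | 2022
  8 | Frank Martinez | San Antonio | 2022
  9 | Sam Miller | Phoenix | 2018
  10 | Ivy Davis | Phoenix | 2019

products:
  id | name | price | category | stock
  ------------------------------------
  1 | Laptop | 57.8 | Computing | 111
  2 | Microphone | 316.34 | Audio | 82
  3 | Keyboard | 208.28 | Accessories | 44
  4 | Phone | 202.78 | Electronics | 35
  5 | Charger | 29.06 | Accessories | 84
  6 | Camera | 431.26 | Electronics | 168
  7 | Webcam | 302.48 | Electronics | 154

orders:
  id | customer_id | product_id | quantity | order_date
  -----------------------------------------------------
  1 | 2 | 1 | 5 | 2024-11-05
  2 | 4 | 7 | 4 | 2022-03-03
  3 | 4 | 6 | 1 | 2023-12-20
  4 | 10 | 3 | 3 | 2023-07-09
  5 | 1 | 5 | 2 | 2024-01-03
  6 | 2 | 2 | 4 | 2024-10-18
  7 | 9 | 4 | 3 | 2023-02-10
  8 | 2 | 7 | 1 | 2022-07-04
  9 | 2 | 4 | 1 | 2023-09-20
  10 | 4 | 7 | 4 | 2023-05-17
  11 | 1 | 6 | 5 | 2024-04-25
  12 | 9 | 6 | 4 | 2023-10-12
SELECT name, price, stock FROM products WHERE price > 51.17 OR stock <= 44

Execution result:
name | price | stock
Laptop | 57.80 | 111
Microphone | 316.34 | 82
Keyboard | 208.28 | 44
Phone | 202.78 | 35
Camera | 431.26 | 168
Webcam | 302.48 | 154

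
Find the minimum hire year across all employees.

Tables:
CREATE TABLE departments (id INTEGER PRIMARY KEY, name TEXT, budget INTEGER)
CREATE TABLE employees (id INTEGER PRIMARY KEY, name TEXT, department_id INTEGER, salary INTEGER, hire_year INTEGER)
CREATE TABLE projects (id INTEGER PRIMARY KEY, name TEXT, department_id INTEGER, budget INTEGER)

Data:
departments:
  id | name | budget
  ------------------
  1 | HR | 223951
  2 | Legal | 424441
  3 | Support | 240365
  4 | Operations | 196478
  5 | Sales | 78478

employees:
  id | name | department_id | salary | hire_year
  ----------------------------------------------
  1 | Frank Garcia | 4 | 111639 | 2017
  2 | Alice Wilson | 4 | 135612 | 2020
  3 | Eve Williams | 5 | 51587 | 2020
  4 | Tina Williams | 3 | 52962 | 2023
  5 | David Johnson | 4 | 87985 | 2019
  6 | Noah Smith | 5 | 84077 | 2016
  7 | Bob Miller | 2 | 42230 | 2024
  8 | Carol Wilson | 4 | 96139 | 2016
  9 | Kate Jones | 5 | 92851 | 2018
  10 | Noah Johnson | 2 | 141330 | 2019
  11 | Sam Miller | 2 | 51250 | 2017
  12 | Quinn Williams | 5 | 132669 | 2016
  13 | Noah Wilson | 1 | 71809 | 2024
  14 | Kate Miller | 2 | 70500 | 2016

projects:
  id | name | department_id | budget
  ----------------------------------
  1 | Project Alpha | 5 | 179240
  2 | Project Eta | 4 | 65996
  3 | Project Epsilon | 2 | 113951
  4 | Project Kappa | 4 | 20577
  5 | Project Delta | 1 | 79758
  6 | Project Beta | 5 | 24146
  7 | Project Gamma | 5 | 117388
SELECT MIN(hire_year) FROM employees

Execution result:
2016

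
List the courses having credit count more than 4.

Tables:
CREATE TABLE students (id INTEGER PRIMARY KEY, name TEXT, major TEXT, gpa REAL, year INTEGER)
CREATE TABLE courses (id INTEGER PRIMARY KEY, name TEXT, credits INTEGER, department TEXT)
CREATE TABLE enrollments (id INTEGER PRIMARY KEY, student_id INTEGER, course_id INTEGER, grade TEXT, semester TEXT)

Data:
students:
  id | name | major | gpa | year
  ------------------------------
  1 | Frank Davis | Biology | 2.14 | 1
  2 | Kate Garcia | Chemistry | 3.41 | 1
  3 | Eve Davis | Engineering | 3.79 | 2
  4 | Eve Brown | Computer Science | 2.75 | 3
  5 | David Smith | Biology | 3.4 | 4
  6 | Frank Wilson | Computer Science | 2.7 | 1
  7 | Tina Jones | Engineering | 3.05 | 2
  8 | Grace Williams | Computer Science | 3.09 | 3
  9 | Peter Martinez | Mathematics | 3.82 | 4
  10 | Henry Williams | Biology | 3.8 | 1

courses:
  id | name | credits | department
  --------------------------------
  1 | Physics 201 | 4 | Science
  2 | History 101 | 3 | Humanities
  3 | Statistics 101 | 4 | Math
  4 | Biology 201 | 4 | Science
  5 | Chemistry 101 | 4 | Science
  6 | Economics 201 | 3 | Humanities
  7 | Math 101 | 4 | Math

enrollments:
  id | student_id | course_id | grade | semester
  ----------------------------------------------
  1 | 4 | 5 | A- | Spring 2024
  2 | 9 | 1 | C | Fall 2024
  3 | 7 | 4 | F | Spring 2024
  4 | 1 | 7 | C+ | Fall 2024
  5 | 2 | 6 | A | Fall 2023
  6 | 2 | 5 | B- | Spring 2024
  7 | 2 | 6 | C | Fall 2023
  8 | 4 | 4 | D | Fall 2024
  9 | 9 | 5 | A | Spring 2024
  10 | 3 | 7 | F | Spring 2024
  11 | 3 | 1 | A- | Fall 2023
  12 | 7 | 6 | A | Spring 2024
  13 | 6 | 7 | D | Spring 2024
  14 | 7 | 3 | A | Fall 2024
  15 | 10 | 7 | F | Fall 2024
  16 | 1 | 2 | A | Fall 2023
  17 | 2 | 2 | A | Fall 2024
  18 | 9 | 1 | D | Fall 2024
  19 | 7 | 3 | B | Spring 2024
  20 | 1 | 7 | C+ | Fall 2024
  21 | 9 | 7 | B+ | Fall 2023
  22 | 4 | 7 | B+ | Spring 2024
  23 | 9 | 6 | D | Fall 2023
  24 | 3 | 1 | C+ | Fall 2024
SELECT name, credits FROM courses WHERE credits > 4

Execution result:
(no rows)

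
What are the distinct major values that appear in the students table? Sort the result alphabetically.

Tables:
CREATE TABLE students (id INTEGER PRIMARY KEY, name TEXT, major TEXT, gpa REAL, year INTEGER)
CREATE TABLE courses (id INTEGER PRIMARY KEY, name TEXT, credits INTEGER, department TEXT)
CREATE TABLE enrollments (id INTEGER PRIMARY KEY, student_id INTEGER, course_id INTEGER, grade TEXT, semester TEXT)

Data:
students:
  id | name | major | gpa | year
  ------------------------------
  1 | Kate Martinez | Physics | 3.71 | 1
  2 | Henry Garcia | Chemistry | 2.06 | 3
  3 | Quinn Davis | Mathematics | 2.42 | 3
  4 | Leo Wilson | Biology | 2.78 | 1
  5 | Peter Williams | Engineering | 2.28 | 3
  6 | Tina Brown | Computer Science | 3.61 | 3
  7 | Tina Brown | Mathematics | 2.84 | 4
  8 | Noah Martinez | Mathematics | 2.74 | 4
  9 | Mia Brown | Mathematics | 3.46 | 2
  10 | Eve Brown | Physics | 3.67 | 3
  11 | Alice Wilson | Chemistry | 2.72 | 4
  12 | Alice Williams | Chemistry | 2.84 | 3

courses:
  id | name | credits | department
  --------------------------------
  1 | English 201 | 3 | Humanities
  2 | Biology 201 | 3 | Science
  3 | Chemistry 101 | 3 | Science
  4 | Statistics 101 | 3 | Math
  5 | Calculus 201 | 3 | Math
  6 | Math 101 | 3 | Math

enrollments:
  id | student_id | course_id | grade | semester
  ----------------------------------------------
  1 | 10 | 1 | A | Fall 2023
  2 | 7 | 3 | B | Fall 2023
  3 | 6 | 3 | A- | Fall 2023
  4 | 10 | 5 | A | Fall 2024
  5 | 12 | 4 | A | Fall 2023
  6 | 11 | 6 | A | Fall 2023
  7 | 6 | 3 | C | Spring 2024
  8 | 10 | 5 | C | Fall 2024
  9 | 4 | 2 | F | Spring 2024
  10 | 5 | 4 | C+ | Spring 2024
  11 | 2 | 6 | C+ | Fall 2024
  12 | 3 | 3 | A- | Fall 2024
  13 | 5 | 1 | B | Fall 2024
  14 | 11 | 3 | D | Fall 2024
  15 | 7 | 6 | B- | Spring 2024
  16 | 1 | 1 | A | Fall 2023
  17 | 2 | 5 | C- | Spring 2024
SELECT DISTINCT major FROM students ORDER BY major

Execution result:
major
Biology
Chemistry
Computer Science
Engineering
Mathematics
Physics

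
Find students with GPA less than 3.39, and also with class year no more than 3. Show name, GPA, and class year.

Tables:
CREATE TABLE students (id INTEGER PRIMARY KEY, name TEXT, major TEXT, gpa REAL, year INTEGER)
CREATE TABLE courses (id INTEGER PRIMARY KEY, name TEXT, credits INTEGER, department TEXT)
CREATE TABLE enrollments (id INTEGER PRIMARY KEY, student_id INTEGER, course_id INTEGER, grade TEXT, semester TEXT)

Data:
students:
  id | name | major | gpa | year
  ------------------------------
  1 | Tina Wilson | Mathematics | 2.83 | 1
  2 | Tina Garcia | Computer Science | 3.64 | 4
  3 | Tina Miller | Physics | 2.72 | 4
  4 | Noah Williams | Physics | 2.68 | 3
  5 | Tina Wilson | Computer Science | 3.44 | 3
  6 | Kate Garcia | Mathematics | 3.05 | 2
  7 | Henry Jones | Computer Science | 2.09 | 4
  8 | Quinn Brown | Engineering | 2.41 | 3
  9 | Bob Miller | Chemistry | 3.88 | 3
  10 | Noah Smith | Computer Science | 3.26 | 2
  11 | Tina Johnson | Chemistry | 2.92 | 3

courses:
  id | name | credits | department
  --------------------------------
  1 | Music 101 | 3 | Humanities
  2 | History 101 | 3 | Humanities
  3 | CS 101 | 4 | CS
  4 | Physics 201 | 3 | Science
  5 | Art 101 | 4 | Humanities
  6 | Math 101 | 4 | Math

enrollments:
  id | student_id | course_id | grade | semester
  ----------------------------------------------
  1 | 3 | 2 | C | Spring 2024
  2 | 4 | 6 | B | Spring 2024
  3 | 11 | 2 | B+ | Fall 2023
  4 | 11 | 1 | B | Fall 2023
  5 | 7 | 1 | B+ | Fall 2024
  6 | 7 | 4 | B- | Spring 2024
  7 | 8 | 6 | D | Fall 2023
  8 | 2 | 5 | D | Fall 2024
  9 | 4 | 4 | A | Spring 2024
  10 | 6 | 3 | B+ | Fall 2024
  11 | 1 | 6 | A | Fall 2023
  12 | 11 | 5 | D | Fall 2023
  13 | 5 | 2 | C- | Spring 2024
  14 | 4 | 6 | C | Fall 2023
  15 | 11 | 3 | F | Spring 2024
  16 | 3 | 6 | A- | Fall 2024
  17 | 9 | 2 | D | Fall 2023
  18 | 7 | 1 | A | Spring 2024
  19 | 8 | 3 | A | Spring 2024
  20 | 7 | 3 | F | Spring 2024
SELECT name, gpa, year FROM students WHERE gpa < 3.39 AND year <= 3

Execution result:
name | gpa | year
Tina Wilson | 2.83 | 1
Noah Williams | 2.68 | 3
Kate Garcia | 3.05 | 2
Quinn Brown | 2.41 | 3
Noah Smith | 3.26 | 2
Tina Johnson | 2.92 | 3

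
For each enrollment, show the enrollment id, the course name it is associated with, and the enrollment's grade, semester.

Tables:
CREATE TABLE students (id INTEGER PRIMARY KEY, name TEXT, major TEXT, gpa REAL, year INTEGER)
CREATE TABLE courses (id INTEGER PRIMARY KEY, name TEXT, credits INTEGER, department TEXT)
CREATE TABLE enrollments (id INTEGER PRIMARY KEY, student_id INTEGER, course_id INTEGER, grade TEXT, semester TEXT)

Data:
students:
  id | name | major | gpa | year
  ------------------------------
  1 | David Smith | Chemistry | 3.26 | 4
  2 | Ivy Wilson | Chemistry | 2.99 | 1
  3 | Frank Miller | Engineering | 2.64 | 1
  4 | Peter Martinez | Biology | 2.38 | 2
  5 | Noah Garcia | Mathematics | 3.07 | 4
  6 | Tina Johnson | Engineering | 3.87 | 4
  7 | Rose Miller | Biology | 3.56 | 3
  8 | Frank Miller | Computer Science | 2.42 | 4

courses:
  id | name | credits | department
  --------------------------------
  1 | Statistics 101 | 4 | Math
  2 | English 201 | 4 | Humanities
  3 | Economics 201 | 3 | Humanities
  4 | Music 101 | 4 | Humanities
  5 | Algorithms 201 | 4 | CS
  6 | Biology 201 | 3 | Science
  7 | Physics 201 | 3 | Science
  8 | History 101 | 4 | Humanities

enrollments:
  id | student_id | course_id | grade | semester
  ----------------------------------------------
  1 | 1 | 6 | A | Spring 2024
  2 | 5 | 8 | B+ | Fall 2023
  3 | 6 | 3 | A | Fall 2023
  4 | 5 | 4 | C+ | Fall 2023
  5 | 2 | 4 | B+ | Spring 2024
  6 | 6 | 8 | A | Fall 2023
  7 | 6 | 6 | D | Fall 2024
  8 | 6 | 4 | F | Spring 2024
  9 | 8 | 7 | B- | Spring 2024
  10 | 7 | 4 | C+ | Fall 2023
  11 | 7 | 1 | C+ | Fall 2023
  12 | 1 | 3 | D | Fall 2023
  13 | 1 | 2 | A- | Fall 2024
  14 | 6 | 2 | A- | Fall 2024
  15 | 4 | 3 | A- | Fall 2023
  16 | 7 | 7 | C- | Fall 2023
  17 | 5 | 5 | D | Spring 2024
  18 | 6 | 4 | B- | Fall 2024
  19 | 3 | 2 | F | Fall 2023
SELECT c.id, p.name AS course, c.grade, c.semester FROM enrollments c JOIN courses p ON c.course_id = p.id

Execution result:
id | course | grade | semester
1 | Biology 201 | A | Spring 2024
2 | History 101 | B+ | Fall 2023
3 | Economics 201 | A | Fall 2023
4 | Music 101 | C+ | Fall 2023
5 | Music 101 | B+ | Spring 2024
6 | History 101 | A | Fall 2023
7 | Biology 201 | D | Fall 2024
8 | Music 101 | F | Spring 2024
9 | Physics 201 | B- | Spring 2024
10 | Music 101 | C+ | Fall 2023
11 | Statistics 101 | C+ | Fall 2023
12 | Economics 201 | D | Fall 2023
13 | English 201 | A- | Fall 2024
14 | English 201 | A- | Fall 2024
15 | Economics 201 | A- | Fall 2023
16 | Physics 201 | C- | Fall 2023
17 | Algorithms 201 | D | Spring 2024
18 | Music 101 | B- | Fall 2024
19 | English 201 | F | Fall 2023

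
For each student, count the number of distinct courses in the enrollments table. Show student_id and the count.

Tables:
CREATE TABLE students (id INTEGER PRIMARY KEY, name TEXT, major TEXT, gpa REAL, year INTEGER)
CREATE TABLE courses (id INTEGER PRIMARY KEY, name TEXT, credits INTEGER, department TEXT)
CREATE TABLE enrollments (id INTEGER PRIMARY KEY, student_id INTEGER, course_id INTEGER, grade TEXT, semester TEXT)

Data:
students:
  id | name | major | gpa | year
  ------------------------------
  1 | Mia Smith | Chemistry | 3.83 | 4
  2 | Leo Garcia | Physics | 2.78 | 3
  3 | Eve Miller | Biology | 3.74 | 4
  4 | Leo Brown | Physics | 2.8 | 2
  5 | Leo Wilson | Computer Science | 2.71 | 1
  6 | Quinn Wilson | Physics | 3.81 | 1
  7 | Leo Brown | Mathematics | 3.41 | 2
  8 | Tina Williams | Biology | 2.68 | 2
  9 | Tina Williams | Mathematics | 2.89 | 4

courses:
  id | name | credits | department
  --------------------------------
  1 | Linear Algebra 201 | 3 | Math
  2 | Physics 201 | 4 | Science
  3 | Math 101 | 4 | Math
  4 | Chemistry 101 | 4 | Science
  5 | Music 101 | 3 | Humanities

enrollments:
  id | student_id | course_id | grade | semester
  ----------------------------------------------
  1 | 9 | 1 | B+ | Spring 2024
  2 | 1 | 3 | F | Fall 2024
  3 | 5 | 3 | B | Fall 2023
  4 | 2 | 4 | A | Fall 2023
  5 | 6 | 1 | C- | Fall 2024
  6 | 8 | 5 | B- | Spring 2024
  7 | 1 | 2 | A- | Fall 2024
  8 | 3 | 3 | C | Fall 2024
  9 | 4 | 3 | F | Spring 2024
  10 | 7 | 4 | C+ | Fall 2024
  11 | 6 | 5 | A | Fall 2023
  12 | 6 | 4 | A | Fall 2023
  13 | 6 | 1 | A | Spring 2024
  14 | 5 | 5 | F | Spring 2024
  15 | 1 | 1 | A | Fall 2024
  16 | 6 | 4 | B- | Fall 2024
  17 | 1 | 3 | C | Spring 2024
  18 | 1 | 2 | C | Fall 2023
SELECT student_id, COUNT(DISTINCT course_id) AS distinct_course_count FROM enrollments GROUP BY student_id

Execution result:
student_id | distinct_course_count
1 | 3
2 | 1
3 | 1
4 | 1
5 | 2
6 | 3
7 | 1
8 | 1
9 | 1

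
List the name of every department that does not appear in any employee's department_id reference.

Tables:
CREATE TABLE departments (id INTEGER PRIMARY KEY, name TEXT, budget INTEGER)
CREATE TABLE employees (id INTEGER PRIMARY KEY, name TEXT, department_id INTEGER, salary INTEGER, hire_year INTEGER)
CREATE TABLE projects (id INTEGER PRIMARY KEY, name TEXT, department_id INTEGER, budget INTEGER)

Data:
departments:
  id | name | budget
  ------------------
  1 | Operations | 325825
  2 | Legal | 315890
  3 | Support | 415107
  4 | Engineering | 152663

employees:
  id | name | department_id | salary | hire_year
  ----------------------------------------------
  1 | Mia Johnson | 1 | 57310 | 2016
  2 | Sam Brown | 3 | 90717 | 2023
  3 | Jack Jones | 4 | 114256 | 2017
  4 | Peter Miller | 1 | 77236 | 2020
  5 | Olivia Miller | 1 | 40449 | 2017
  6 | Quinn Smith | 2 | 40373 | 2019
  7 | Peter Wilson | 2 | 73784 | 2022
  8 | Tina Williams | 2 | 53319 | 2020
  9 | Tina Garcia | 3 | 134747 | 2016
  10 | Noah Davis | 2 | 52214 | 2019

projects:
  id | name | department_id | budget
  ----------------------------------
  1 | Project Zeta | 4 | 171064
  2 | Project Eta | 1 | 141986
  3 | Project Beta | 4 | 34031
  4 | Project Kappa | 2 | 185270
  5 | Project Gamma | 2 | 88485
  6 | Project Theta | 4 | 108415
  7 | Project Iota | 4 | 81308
SELECT p.name FROM departments p LEFT JOIN employees c ON c.department_id = p.id WHERE c.id IS NULL

Execution result:
(no rows)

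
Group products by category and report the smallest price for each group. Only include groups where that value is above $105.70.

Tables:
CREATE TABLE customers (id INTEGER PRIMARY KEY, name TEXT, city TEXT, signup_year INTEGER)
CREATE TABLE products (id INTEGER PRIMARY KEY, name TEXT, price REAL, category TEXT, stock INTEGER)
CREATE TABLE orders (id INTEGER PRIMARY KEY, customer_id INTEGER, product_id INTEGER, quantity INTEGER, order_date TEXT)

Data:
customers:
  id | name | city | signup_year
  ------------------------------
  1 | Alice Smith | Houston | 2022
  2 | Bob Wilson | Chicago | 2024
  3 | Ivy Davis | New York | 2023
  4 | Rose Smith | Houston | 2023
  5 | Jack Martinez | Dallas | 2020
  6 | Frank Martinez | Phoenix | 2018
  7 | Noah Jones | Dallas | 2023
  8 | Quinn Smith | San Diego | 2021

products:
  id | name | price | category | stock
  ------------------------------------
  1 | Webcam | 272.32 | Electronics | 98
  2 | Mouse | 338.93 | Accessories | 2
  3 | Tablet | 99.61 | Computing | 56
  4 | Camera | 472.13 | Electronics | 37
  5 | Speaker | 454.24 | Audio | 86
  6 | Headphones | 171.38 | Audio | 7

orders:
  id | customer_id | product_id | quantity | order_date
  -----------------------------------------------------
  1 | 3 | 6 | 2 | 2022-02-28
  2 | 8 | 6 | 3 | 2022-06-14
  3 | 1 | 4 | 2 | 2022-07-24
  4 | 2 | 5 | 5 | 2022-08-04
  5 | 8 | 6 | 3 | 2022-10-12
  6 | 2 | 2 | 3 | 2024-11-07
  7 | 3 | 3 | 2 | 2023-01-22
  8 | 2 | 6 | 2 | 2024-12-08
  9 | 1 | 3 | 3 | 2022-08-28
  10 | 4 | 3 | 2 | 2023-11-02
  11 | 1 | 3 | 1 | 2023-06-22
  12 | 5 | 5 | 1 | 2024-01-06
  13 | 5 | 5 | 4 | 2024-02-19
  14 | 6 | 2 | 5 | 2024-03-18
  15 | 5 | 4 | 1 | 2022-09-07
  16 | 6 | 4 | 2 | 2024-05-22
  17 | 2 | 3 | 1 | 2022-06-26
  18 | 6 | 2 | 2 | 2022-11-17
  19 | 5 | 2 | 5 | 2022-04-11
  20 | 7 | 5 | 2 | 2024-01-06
SELECT category, MIN(price) AS min_price FROM products GROUP BY category HAVING MIN(price) > 105.7

Execution result:
category | min_price
Accessories | 338.93
Audio | 171.38
Electronics | 272.32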